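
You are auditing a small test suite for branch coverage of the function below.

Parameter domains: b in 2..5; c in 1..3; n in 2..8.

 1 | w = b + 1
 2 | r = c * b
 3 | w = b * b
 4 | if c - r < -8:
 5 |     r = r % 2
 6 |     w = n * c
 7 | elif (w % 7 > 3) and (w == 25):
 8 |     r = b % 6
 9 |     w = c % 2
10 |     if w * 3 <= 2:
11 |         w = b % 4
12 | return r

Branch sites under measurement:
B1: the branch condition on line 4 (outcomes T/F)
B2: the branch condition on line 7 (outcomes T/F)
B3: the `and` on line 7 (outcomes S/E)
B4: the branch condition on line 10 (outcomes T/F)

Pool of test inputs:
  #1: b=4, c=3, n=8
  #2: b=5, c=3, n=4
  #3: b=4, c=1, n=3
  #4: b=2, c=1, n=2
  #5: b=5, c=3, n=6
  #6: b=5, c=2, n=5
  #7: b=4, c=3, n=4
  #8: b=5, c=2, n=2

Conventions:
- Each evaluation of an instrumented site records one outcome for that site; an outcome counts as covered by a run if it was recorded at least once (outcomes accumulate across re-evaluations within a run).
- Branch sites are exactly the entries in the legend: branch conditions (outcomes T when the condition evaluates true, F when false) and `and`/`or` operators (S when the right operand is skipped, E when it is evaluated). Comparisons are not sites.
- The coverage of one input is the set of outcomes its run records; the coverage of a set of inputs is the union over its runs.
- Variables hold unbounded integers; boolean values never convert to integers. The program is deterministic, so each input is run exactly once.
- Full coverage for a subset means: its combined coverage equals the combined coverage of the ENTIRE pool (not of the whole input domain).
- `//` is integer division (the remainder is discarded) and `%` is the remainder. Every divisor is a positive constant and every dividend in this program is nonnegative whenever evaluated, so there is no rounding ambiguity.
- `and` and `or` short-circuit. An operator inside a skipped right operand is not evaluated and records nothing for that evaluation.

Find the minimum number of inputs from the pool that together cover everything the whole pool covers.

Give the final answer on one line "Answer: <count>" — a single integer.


input #1, b=4, c=3, n=8: outcomes B1=T
input #2, b=5, c=3, n=4: outcomes B1=T
input #3, b=4, c=1, n=3: outcomes B1=F, B2=F, B3=S
input #4, b=2, c=1, n=2: outcomes B1=F, B2=F, B3=E
input #5, b=5, c=3, n=6: outcomes B1=T
input #6, b=5, c=2, n=5: outcomes B1=F, B2=T, B3=E, B4=T
input #7, b=4, c=3, n=4: outcomes B1=T
input #8, b=5, c=2, n=2: outcomes B1=F, B2=T, B3=E, B4=T
pool-wide coverage (7 outcomes): B1=T, B1=F, B2=T, B2=F, B3=S, B3=E, B4=T
size 1 is not enough: best union over all size-1 subsets is 4/7
size 2 is not enough: best union over all size-2 subsets is 6/7
inputs {1, 3, 6} (size 3) cover everything; no size-3 subset with a lexicographically smaller index list covers all 7
Answer: 3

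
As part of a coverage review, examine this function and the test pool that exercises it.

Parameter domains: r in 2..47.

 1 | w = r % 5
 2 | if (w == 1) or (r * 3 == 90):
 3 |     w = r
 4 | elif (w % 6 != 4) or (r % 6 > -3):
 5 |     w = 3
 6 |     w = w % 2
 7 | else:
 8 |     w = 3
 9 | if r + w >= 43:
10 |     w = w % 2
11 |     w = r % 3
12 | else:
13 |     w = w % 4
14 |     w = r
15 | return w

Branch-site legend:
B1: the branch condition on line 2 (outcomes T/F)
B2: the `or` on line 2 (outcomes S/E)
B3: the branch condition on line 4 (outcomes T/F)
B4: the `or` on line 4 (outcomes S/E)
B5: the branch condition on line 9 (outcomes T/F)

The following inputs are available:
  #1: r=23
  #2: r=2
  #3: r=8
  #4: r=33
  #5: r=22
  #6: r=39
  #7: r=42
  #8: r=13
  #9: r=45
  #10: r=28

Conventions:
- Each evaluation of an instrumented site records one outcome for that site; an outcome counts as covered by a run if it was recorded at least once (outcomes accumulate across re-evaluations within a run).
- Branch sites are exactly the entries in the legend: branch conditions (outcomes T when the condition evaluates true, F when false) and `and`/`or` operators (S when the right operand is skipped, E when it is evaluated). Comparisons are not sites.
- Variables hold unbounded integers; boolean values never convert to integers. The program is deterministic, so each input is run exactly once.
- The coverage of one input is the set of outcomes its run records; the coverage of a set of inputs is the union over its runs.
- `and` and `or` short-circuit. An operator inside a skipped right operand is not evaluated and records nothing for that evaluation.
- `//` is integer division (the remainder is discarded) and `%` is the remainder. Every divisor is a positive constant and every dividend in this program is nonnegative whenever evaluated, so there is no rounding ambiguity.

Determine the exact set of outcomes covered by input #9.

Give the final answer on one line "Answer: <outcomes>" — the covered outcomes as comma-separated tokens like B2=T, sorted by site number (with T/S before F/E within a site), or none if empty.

Running input #9 (r=45), event by event:
  B2->E, B1->F, B4->S, B3->T, B5->T
as a set, this run covers: B1=F, B2=E, B3=T, B4=S, B5=T

Answer: B1=F, B2=E, B3=T, B4=S, B5=T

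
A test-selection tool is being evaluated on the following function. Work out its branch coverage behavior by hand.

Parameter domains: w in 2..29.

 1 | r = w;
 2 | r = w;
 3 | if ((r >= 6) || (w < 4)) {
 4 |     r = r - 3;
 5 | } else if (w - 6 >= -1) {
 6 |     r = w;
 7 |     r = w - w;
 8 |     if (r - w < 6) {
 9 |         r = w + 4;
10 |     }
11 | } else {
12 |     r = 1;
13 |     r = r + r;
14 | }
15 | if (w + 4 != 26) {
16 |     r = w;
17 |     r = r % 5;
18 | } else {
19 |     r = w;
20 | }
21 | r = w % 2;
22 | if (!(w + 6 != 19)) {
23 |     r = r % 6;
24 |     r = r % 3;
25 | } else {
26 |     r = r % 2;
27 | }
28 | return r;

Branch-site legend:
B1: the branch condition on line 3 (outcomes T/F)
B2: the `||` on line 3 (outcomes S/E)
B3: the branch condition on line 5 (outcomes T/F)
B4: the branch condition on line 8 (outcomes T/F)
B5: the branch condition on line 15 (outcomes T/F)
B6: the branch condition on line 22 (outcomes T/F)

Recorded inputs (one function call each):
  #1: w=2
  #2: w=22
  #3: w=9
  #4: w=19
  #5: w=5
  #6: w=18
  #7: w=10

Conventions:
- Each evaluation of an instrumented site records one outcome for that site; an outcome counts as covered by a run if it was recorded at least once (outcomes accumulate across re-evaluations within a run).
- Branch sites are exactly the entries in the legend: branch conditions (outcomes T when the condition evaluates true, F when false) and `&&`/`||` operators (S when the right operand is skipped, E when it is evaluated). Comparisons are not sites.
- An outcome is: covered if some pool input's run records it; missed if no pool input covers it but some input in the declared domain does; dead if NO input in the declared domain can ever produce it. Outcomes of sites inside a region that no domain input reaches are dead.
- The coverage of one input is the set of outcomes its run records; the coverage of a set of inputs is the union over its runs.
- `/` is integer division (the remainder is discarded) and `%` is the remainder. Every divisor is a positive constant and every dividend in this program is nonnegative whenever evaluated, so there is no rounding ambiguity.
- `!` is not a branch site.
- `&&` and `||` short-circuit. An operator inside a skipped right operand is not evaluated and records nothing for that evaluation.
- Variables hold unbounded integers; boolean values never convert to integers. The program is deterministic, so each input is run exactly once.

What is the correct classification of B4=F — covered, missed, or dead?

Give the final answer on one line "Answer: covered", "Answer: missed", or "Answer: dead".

no pool input records B4=F
checking all 28 inputs in the declared domain: B4=F is never recorded -> dead

Answer: dead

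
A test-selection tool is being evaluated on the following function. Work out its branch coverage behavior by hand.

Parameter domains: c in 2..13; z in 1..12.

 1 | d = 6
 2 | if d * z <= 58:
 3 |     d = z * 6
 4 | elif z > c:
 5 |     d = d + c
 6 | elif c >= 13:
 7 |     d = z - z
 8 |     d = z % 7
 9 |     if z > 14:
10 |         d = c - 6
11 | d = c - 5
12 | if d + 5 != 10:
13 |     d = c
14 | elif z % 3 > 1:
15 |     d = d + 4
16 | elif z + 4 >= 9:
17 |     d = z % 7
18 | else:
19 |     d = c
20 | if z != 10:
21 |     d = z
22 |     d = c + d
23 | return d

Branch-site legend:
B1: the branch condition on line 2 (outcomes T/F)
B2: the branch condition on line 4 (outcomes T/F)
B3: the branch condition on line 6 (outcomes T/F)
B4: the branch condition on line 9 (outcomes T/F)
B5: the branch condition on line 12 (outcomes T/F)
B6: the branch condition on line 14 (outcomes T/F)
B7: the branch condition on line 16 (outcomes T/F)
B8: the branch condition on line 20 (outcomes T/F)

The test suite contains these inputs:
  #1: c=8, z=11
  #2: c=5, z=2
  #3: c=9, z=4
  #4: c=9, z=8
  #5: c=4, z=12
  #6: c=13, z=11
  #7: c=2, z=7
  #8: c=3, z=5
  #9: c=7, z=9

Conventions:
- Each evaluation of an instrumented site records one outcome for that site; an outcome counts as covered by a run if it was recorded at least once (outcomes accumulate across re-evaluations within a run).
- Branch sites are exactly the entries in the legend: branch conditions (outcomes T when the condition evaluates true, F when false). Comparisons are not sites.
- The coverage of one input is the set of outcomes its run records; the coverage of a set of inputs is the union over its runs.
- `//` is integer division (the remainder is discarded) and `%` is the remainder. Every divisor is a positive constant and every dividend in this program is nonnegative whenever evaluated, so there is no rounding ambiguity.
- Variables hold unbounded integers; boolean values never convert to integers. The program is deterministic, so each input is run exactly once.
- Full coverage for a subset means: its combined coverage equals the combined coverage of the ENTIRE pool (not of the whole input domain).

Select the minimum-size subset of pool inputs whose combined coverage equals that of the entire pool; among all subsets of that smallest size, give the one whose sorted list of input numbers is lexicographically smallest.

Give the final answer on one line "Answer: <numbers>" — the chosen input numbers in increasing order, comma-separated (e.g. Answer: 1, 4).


run #1 (c=8, z=11) runs B1->F, B2->T, B5->T, B8->T; records B1=F, B2=T, B5=T, B8=T
run #2 (c=5, z=2) runs B1->T, B5->T, B8->T; records B1=T, B5=T, B8=T
run #3 (c=9, z=4) runs B1->T, B5->T, B8->T; records B1=T, B5=T, B8=T
run #4 (c=9, z=8) runs B1->T, B5->T, B8->T; records B1=T, B5=T, B8=T
run #5 (c=4, z=12) runs B1->F, B2->T, B5->T, B8->T; records B1=F, B2=T, B5=T, B8=T
run #6 (c=13, z=11) runs B1->F, B2->F, B3->T, B4->F, B5->T, B8->T; records B1=F, B2=F, B3=T, B4=F, B5=T, B8=T
run #7 (c=2, z=7) runs B1->T, B5->T, B8->T; records B1=T, B5=T, B8=T
run #8 (c=3, z=5) runs B1->T, B5->T, B8->T; records B1=T, B5=T, B8=T
run #9 (c=7, z=9) runs B1->T, B5->T, B8->T; records B1=T, B5=T, B8=T
together the pool reaches 8 outcomes: B1=T, B1=F, B2=T, B2=F, B3=T, B4=F, B5=T, B8=T
checked all size-1 subsets: none covers 8 outcomes (max 6/8)
checked all size-2 subsets: none covers 8 outcomes (max 7/8)
inputs {1, 2, 6} (size 3) cover everything; no size-3 subset with a lexicographically smaller index list covers all 8
Answer: 1, 2, 6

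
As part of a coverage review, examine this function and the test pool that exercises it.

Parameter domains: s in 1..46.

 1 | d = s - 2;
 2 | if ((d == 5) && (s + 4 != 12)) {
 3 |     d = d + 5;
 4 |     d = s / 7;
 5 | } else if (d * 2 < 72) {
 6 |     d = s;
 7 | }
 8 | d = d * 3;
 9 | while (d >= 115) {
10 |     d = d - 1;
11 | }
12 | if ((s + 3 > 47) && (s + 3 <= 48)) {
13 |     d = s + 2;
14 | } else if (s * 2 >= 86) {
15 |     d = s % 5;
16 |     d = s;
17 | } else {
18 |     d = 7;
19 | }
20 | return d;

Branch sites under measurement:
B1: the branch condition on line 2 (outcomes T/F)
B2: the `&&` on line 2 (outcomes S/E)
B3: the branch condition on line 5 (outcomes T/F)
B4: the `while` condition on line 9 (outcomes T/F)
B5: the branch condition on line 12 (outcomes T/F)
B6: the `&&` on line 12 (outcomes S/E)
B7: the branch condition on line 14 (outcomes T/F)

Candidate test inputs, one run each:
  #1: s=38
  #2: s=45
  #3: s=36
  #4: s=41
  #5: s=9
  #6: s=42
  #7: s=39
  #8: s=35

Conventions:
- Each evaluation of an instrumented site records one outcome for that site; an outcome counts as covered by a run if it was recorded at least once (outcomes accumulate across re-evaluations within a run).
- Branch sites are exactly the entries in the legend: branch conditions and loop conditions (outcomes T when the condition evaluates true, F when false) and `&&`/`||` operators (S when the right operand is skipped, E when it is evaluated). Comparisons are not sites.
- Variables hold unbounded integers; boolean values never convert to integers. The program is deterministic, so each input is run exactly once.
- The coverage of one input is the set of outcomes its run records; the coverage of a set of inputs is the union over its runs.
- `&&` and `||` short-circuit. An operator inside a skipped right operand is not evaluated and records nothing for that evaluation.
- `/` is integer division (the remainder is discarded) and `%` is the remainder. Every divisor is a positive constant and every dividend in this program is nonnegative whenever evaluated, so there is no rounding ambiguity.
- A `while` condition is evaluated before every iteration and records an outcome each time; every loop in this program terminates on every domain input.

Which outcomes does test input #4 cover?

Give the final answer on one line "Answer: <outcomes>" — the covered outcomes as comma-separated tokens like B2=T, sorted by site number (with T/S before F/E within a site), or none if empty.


Running input #4 (s=41), event by event:
  B2->S, B1->F, B3->F, B4->T, B4->T, B4->T, B4->F, B6->S, B5->F, B7->F
as a set, this run covers: B1=F, B2=S, B3=F, B4=T, B4=F, B5=F, B6=S, B7=F
Answer: B1=F, B2=S, B3=F, B4=T, B4=F, B5=F, B6=S, B7=F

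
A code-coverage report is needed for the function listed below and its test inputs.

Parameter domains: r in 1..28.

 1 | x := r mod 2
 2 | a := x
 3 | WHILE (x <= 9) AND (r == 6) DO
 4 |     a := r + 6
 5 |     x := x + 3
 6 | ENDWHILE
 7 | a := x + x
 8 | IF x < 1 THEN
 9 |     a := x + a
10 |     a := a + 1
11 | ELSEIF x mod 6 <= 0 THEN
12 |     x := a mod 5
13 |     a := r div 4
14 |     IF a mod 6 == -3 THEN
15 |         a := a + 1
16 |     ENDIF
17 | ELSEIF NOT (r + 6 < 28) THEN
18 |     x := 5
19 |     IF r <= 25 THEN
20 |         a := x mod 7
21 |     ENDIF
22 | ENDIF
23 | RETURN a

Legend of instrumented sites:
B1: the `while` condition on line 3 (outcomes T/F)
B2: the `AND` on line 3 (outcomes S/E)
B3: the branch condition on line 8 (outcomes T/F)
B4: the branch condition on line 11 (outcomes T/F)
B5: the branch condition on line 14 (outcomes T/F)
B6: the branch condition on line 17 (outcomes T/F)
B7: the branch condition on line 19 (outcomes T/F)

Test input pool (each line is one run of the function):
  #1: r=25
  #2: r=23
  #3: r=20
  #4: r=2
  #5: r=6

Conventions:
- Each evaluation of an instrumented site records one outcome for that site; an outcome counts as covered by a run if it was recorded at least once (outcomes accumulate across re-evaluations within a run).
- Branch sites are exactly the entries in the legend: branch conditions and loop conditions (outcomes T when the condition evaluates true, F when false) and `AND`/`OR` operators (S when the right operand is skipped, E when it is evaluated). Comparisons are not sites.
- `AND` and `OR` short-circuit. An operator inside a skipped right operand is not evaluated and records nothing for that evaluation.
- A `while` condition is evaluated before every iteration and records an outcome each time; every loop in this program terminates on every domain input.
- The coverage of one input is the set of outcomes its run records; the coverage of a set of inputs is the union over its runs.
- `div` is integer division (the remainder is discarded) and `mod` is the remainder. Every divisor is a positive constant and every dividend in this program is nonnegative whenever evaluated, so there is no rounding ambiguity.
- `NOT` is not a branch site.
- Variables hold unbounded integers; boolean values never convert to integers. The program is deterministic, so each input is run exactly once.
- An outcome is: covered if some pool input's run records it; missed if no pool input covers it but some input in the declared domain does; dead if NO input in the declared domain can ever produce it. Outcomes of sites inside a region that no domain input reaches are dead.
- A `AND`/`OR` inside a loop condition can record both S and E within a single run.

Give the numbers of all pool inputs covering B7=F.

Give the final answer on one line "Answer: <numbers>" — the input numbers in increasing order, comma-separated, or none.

input #1 (r=25): never hits B7=F
input #2 (r=23): never hits B7=F
input #3 (r=20): never hits B7=F
input #4 (r=2): never hits B7=F
input #5 (r=6): never hits B7=F

Answer: none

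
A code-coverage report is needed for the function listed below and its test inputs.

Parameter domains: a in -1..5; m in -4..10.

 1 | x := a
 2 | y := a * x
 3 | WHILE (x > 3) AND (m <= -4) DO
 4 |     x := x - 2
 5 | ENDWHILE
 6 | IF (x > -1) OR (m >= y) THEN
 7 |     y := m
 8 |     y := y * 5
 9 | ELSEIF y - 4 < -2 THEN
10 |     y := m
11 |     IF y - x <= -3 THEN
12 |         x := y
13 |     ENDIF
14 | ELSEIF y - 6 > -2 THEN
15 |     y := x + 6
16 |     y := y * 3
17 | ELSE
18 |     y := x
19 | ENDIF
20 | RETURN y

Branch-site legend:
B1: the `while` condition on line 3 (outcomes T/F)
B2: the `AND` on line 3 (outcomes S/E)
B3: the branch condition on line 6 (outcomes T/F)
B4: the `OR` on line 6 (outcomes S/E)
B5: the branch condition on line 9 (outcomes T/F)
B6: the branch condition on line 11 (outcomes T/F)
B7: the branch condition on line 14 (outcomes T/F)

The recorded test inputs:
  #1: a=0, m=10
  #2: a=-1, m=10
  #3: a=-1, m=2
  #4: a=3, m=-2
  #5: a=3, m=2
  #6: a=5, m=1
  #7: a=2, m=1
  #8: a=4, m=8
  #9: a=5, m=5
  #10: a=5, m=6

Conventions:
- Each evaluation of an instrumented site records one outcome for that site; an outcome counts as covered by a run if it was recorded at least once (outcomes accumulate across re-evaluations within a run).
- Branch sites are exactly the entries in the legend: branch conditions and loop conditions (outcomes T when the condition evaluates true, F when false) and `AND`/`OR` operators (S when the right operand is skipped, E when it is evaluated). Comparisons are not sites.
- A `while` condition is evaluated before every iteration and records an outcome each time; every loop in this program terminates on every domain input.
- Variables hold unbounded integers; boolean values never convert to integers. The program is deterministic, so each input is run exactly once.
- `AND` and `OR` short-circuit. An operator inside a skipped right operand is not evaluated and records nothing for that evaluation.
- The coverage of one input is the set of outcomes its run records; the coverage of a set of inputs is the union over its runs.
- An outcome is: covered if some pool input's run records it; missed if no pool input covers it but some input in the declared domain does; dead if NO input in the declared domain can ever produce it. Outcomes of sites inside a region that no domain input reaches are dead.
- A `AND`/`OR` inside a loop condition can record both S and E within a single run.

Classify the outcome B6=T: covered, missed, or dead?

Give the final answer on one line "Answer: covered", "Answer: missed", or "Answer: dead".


no pool input records B6=T
but domain input (a=-1, m=-4) does record it -> reachable, so missed
Answer: missed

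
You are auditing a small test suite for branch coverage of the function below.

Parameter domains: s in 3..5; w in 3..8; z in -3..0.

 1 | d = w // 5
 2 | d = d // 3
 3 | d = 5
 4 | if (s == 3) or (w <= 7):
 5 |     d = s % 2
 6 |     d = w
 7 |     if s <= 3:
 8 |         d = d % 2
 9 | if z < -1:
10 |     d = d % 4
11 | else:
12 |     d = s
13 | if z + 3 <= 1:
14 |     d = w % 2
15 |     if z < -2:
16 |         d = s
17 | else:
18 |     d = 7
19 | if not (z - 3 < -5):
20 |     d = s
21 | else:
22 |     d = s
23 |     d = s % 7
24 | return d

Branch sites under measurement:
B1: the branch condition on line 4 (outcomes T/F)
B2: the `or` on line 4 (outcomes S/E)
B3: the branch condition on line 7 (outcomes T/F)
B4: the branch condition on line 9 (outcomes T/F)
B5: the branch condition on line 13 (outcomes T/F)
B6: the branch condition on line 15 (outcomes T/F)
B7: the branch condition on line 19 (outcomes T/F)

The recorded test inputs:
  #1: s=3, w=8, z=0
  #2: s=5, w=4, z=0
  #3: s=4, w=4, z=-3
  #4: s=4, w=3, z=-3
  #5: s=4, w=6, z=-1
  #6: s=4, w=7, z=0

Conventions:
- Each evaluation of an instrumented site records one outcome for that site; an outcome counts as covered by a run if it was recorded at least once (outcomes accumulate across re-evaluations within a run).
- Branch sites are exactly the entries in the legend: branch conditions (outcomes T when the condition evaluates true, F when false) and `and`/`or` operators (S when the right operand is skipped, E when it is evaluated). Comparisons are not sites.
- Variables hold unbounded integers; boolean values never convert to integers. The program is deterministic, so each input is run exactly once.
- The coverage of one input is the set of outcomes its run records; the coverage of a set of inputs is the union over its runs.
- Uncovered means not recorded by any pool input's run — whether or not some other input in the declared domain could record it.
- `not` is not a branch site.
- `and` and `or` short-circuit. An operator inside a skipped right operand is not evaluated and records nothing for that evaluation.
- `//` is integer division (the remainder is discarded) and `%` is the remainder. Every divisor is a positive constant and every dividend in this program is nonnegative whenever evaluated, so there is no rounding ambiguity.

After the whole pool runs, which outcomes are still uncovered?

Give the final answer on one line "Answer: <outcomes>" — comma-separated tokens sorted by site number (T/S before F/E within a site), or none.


run #1 (s=3, w=8, z=0) runs B2->S, B1->T, B3->T, B4->F, B5->F, B7->T; records B1=T, B2=S, B3=T, B4=F, B5=F, B7=T
run #2 (s=5, w=4, z=0) runs B2->E, B1->T, B3->F, B4->F, B5->F, B7->T; records B1=T, B2=E, B3=F, B4=F, B5=F, B7=T
run #3 (s=4, w=4, z=-3) runs B2->E, B1->T, B3->F, B4->T, B5->T, B6->T, B7->F; records B1=T, B2=E, B3=F, B4=T, B5=T, B6=T, B7=F
run #4 (s=4, w=3, z=-3) runs B2->E, B1->T, B3->F, B4->T, B5->T, B6->T, B7->F; records B1=T, B2=E, B3=F, B4=T, B5=T, B6=T, B7=F
run #5 (s=4, w=6, z=-1) runs B2->E, B1->T, B3->F, B4->F, B5->F, B7->T; records B1=T, B2=E, B3=F, B4=F, B5=F, B7=T
run #6 (s=4, w=7, z=0) runs B2->E, B1->T, B3->F, B4->F, B5->F, B7->T; records B1=T, B2=E, B3=F, B4=F, B5=F, B7=T
union over the pool: B1=T, B2=S, B2=E, B3=T, B3=F, B4=T, B4=F, B5=T, B5=F, B6=T, B7=T, B7=F
uncovered (2 of 14): B1=F, B6=F
Answer: B1=F, B6=F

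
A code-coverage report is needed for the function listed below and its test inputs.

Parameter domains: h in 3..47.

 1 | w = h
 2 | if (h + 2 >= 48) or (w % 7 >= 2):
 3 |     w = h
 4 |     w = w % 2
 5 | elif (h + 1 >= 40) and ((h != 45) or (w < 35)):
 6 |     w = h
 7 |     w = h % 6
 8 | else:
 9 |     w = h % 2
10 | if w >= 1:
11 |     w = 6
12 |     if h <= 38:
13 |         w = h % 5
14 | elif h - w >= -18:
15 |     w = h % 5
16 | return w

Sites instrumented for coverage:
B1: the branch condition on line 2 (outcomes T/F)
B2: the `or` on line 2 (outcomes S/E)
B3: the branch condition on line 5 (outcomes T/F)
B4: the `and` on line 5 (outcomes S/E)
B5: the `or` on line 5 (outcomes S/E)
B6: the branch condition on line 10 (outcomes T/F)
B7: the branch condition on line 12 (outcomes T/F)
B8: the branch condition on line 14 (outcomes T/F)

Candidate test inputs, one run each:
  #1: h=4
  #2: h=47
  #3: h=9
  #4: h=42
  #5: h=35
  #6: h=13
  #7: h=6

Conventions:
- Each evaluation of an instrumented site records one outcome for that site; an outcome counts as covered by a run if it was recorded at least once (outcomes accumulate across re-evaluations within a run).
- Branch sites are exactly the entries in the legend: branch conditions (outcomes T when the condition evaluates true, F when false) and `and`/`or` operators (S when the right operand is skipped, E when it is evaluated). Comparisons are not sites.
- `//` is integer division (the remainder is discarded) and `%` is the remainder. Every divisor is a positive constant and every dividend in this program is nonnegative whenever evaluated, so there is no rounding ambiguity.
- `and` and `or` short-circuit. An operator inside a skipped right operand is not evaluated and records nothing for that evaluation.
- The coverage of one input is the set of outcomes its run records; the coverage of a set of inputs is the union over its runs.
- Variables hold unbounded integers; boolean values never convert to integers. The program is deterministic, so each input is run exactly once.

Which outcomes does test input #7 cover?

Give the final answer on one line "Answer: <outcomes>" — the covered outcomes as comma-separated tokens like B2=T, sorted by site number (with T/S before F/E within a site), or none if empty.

Running input #7 (h=6), event by event:
  B2->E, B1->T, B6->F, B8->T
deduplicating events, the covered set is: B1=T, B2=E, B6=F, B8=T

Answer: B1=T, B2=E, B6=F, B8=T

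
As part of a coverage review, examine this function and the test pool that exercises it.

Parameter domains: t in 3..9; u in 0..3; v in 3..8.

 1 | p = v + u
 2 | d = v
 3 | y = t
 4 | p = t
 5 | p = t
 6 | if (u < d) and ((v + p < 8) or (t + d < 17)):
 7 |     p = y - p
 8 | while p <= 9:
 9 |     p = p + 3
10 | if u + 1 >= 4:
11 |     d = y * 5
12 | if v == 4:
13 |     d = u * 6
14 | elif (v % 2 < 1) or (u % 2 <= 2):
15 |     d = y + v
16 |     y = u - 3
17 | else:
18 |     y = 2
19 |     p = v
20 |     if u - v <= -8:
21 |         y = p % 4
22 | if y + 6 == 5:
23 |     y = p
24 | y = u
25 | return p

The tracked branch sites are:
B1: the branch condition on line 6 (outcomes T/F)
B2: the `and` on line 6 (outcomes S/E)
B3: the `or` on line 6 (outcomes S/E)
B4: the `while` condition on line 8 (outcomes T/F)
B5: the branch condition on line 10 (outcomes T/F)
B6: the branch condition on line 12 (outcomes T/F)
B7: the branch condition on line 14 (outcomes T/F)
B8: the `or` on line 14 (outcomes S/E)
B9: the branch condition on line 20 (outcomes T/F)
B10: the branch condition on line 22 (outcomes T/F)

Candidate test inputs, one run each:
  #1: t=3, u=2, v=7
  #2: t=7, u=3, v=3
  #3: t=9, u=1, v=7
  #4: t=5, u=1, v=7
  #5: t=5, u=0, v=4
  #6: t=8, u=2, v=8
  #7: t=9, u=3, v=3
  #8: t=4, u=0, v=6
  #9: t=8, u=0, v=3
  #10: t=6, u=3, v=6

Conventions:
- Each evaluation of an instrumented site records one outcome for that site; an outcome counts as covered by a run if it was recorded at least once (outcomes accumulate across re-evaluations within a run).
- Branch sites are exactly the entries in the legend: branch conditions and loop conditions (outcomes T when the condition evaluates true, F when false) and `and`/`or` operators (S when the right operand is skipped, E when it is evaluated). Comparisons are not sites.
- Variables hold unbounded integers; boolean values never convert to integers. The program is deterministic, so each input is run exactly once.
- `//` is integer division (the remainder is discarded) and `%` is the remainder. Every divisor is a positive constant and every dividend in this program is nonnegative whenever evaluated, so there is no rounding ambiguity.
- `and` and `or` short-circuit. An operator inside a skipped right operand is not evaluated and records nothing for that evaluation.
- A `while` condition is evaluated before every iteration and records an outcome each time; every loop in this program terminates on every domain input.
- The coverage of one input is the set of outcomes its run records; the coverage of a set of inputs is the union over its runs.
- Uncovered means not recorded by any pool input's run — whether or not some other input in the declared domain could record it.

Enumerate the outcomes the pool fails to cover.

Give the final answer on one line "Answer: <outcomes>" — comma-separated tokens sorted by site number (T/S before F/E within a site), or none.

test 1 (t=3, u=2, v=7) hits B1=T, B2=E, B3=E, B4=T, B4=F, B5=F, B6=F, B7=T, B8=E, B10=T
test 2 (t=7, u=3, v=3) hits B1=F, B2=S, B4=T, B4=F, B5=T, B6=F, B7=T, B8=E, B10=F
test 3 (t=9, u=1, v=7) hits B1=T, B2=E, B3=E, B4=T, B4=F, B5=F, B6=F, B7=T, B8=E, B10=F
test 4 (t=5, u=1, v=7) hits B1=T, B2=E, B3=E, B4=T, B4=F, B5=F, B6=F, B7=T, B8=E, B10=F
test 5 (t=5, u=0, v=4) hits B1=T, B2=E, B3=E, B4=T, B4=F, B5=F, B6=T, B10=F
test 6 (t=8, u=2, v=8) hits B1=T, B2=E, B3=E, B4=T, B4=F, B5=F, B6=F, B7=T, B8=S, B10=T
test 7 (t=9, u=3, v=3) hits B1=F, B2=S, B4=T, B4=F, B5=T, B6=F, B7=T, B8=E, B10=F
test 8 (t=4, u=0, v=6) hits B1=T, B2=E, B3=E, B4=T, B4=F, B5=F, B6=F, B7=T, B8=S, B10=F
test 9 (t=8, u=0, v=3) hits B1=T, B2=E, B3=E, B4=T, B4=F, B5=F, B6=F, B7=T, B8=E, B10=F
test 10 (t=6, u=3, v=6) hits B1=T, B2=E, B3=E, B4=T, B4=F, B5=T, B6=F, B7=T, B8=S, B10=F
union over the pool: B1=T, B1=F, B2=S, B2=E, B3=E, B4=T, B4=F, B5=T, B5=F, B6=T, B6=F, B7=T, B8=S, B8=E, B10=T, B10=F
uncovered (4 of 20): B3=S, B7=F, B9=T, B9=F

Answer: B3=S, B7=F, B9=T, B9=F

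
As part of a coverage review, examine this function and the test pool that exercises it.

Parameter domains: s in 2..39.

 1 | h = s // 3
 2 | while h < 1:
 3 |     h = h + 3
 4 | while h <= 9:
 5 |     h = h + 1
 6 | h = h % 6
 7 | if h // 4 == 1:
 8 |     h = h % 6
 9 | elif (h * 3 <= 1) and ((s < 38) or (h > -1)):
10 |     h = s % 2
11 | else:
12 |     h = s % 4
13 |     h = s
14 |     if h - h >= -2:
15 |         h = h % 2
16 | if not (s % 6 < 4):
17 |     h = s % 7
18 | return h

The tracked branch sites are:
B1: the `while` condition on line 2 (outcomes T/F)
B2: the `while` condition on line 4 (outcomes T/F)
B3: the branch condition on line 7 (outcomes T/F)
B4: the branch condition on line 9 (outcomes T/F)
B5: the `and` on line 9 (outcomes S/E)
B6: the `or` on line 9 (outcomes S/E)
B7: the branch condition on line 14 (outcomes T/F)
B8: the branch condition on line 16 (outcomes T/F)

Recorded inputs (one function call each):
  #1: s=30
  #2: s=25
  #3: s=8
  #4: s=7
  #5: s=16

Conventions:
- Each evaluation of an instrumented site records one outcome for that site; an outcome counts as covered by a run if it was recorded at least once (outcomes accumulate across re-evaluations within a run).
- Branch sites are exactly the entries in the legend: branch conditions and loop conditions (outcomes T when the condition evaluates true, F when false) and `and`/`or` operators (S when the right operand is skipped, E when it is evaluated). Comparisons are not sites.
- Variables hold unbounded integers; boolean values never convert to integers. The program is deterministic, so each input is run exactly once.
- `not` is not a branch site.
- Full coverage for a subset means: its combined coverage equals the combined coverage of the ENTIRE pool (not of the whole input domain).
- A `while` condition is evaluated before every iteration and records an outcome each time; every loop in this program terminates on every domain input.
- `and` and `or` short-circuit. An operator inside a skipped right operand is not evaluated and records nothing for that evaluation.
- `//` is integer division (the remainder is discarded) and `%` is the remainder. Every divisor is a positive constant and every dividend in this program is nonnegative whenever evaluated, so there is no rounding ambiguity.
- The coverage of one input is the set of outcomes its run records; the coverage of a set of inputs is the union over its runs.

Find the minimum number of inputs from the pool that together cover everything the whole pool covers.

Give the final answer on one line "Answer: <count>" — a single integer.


test 1 (s=30) fires B1->F, B2->F, B3->T, B8->F; hits B1=F, B2=F, B3=T, B8=F
test 2 (s=25) fires B1->F, B2->T, B2->T, B2->F, B3->T, B8->F; hits B1=F, B2=T, B2=F, B3=T, B8=F
test 3 (s=8) fires B1->F, B2->T, B2->T, B2->T, B2->T, B2->T, B2->T, B2->T, B2->T, B2->F, B3->T, B8->F; hits B1=F, B2=T, B2=F, B3=T, B8=F
test 4 (s=7) fires B1->F, B2->T, B2->T, B2->T, B2->T, B2->T, B2->T, B2->T, B2->T, B2->F, B3->T, B8->F; hits B1=F, B2=T, B2=F, B3=T, B8=F
test 5 (s=16) fires B1->F, B2->T, B2->T, B2->T, B2->T, B2->T, B2->F, B3->T, B8->T; hits B1=F, B2=T, B2=F, B3=T, B8=T
the full pool covers 6 outcomes: B1=F, B2=T, B2=F, B3=T, B8=T, B8=F
every size-1 subset falls short of the 6 outcomes (best: 5/6)
at size 2, {1, 5} reaches all 6 outcomes; every lexicographically earlier size-2 subset fails
Answer: 2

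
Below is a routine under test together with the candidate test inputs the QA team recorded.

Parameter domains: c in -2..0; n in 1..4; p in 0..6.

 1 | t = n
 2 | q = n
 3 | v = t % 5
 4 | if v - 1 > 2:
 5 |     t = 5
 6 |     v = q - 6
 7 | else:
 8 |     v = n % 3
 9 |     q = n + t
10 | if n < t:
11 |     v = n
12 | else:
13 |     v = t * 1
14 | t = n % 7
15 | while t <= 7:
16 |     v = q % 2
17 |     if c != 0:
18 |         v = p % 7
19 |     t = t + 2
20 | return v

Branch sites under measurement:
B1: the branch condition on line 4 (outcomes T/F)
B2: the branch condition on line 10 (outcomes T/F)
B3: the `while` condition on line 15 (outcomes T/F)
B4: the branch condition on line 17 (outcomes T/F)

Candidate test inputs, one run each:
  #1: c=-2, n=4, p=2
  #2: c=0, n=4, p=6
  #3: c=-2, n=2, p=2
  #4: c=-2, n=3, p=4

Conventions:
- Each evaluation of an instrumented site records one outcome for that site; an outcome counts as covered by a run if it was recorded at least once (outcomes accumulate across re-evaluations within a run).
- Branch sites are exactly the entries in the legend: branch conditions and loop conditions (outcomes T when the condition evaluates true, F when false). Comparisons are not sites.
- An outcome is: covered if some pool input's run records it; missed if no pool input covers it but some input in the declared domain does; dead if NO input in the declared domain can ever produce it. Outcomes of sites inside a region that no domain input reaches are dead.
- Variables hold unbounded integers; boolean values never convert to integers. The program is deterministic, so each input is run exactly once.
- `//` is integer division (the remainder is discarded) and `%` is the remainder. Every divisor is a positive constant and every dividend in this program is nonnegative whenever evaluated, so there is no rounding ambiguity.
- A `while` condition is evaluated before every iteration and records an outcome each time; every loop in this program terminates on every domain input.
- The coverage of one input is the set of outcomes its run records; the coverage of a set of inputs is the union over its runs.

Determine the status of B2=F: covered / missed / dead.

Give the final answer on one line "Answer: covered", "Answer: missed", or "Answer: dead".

B2=F is recorded by pool input(s) 3, 4 -> covered

Answer: covered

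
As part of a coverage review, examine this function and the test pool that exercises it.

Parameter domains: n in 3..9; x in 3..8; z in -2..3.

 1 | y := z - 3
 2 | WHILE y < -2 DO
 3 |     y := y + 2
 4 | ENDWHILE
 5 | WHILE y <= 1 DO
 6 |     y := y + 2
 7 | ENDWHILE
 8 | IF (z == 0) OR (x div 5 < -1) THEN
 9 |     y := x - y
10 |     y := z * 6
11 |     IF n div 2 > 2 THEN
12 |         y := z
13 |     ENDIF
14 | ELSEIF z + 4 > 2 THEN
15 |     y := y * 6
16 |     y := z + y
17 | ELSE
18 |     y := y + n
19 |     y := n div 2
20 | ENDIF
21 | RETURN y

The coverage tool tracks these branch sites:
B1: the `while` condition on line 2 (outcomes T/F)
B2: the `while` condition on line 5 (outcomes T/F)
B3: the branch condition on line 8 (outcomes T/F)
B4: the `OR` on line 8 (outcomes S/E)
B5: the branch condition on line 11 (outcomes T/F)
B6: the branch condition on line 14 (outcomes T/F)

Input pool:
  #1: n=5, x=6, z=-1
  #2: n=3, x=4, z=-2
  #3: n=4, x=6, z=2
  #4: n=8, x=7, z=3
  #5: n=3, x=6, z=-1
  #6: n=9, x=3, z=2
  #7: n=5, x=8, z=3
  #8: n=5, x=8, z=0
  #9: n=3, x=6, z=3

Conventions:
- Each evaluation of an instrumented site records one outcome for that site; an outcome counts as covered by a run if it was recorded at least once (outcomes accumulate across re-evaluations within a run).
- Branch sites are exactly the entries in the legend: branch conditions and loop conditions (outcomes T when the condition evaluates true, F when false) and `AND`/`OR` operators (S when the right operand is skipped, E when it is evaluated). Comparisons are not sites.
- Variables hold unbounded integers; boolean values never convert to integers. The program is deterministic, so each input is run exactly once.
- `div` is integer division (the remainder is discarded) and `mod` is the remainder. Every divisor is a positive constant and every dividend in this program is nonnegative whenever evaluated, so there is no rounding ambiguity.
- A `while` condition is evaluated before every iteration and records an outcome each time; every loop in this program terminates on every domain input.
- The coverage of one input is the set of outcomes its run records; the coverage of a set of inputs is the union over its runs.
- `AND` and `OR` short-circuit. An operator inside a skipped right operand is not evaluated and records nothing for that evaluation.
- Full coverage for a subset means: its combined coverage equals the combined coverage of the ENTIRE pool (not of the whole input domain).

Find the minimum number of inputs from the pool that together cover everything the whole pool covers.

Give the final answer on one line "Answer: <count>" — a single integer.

input #1 (n=5, x=6, z=-1): events B1->T, B1->F, B2->T, B2->T, B2->F, B4->E, B3->F, B6->T; covers B1=T, B1=F, B2=T, B2=F, B3=F, B4=E, B6=T
input #2 (n=3, x=4, z=-2): events B1->T, B1->T, B1->F, B2->T, B2->T, B2->F, B4->E, B3->F, B6->F; covers B1=T, B1=F, B2=T, B2=F, B3=F, B4=E, B6=F
input #3 (n=4, x=6, z=2): events B1->F, B2->T, B2->T, B2->F, B4->E, B3->F, B6->T; covers B1=F, B2=T, B2=F, B3=F, B4=E, B6=T
input #4 (n=8, x=7, z=3): events B1->F, B2->T, B2->F, B4->E, B3->F, B6->T; covers B1=F, B2=T, B2=F, B3=F, B4=E, B6=T
input #5 (n=3, x=6, z=-1): events B1->T, B1->F, B2->T, B2->T, B2->F, B4->E, B3->F, B6->T; covers B1=T, B1=F, B2=T, B2=F, B3=F, B4=E, B6=T
input #6 (n=9, x=3, z=2): events B1->F, B2->T, B2->T, B2->F, B4->E, B3->F, B6->T; covers B1=F, B2=T, B2=F, B3=F, B4=E, B6=T
input #7 (n=5, x=8, z=3): events B1->F, B2->T, B2->F, B4->E, B3->F, B6->T; covers B1=F, B2=T, B2=F, B3=F, B4=E, B6=T
input #8 (n=5, x=8, z=0): events B1->T, B1->F, B2->T, B2->T, B2->F, B4->S, B3->T, B5->F; covers B1=T, B1=F, B2=T, B2=F, B3=T, B4=S, B5=F
input #9 (n=3, x=6, z=3): events B1->F, B2->T, B2->F, B4->E, B3->F, B6->T; covers B1=F, B2=T, B2=F, B3=F, B4=E, B6=T
union over all inputs: B1=T, B1=F, B2=T, B2=F, B3=T, B3=F, B4=S, B4=E, B5=F, B6=T, B6=F (11 outcomes)
size 1 is not enough: best union over all size-1 subsets is 7/11
size 2 is not enough: best union over all size-2 subsets is 10/11
inputs {1, 2, 8} (size 3) cover everything; no size-3 subset with a lexicographically smaller index list covers all 11

Answer: 3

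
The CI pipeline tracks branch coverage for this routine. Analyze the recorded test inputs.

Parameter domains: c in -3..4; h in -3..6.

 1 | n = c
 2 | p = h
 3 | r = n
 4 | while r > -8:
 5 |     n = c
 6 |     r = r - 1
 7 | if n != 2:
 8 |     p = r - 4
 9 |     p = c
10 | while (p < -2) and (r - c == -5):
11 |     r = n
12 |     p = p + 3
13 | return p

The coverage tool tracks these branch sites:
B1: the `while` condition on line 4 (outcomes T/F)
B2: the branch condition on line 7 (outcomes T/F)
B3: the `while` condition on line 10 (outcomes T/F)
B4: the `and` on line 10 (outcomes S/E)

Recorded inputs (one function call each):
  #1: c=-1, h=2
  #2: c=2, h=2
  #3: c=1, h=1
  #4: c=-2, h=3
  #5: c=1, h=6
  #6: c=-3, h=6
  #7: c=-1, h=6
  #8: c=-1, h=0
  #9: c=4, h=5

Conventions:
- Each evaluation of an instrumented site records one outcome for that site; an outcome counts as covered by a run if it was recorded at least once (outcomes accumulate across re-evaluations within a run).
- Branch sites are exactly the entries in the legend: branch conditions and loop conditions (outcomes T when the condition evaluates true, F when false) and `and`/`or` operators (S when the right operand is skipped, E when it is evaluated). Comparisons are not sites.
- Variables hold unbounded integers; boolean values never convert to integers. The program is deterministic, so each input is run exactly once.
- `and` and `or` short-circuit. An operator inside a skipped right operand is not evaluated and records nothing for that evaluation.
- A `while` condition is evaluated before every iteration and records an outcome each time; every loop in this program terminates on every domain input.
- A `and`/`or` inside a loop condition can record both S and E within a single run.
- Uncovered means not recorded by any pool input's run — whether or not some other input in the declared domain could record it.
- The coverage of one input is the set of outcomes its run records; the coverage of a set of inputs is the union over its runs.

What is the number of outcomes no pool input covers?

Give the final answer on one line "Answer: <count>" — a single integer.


input #1 (c=-1, h=2): events B1->T, B1->T, B1->T, B1->T, B1->T, B1->T, B1->T, B1->F, B2->T, B4->S, B3->F; covers B1=T, B1=F, B2=T, B3=F, B4=S
input #2 (c=2, h=2): events B1->T, B1->T, B1->T, B1->T, B1->T, B1->T, B1->T, B1->T, B1->T, B1->T, B1->F, B2->F, B4->S, B3->F; covers B1=T, B1=F, B2=F, B3=F, B4=S
input #3 (c=1, h=1): events B1->T, B1->T, B1->T, B1->T, B1->T, B1->T, B1->T, B1->T, B1->T, B1->F, B2->T, B4->S, B3->F; covers B1=T, B1=F, B2=T, B3=F, B4=S
input #4 (c=-2, h=3): events B1->T, B1->T, B1->T, B1->T, B1->T, B1->T, B1->F, B2->T, B4->S, B3->F; covers B1=T, B1=F, B2=T, B3=F, B4=S
input #5 (c=1, h=6): events B1->T, B1->T, B1->T, B1->T, B1->T, B1->T, B1->T, B1->T, B1->T, B1->F, B2->T, B4->S, B3->F; covers B1=T, B1=F, B2=T, B3=F, B4=S
input #6 (c=-3, h=6): events B1->T, B1->T, B1->T, B1->T, B1->T, B1->F, B2->T, B4->E, B3->T, B4->S, B3->F; covers B1=T, B1=F, B2=T, B3=T, B3=F, B4=S, B4=E
input #7 (c=-1, h=6): events B1->T, B1->T, B1->T, B1->T, B1->T, B1->T, B1->T, B1->F, B2->T, B4->S, B3->F; covers B1=T, B1=F, B2=T, B3=F, B4=S
input #8 (c=-1, h=0): events B1->T, B1->T, B1->T, B1->T, B1->T, B1->T, B1->T, B1->F, B2->T, B4->S, B3->F; covers B1=T, B1=F, B2=T, B3=F, B4=S
input #9 (c=4, h=5): events B1->T, B1->T, B1->T, B1->T, B1->T, B1->T, B1->T, B1->T, B1->T, B1->T, B1->T, B1->T, B1->F, B2->T, ...; covers B1=T, B1=F, B2=T, B3=F, B4=S
union over the pool: B1=T, B1=F, B2=T, B2=F, B3=T, B3=F, B4=S, B4=E
uncovered (0 of 8): none
Answer: 0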